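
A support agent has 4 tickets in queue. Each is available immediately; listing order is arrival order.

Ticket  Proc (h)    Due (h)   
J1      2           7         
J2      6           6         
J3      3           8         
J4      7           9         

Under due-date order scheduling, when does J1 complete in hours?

EDD (increasing due date): J2 J1 J3 J4.
J2: 0→6
J1: 6→8

8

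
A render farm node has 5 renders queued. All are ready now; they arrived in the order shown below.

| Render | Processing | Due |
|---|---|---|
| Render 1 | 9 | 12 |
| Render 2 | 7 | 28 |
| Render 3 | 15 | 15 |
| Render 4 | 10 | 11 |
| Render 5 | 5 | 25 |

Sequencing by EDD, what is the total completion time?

EDD (increasing due date): Render 4 Render 1 Render 3 Render 5 Render 2.
Render 4: 0→10
Render 1: 10→19
Render 3: 19→34
Render 5: 34→39
Render 2: 39→46
Sum = 10+19+34+39+46 = 148.

148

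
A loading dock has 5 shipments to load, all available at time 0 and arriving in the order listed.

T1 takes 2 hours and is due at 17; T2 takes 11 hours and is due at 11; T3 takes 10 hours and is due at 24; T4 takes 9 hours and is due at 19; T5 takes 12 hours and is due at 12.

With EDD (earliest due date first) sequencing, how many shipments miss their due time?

EDD (increasing due date): T2 T5 T1 T4 T3.
T2: 0→11, due 11, tardiness 0
T5: 11→23, due 12, tardiness 11
T1: 23→25, due 17, tardiness 8
T4: 25→34, due 19, tardiness 15
T3: 34→44, due 24, tardiness 20
Late shipments: 4.

4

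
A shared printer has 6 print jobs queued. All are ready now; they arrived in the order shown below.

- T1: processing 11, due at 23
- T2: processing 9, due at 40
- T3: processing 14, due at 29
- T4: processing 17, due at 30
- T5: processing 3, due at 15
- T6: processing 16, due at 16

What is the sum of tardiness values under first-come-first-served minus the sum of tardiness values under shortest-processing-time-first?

FIFO (arrival order): T1 T2 T3 T4 T5 T6.
T1: 0→11, due 23, tardiness 0
T2: 11→20, due 40, tardiness 0
T3: 20→34, due 29, tardiness 5
T4: 34→51, due 30, tardiness 21
T5: 51→54, due 15, tardiness 39
T6: 54→70, due 16, tardiness 54
Sum = 0+0+5+21+39+54 = 119.
SPT (increasing processing time): T5 T2 T1 T3 T6 T4.
T5: 0→3, due 15, tardiness 0
T2: 3→12, due 40, tardiness 0
T1: 12→23, due 23, tardiness 0
T3: 23→37, due 29, tardiness 8
T6: 37→53, due 16, tardiness 37
T4: 53→70, due 30, tardiness 40
Sum = 0+0+0+8+37+40 = 85.
Difference = 119 − 85 = 34.

34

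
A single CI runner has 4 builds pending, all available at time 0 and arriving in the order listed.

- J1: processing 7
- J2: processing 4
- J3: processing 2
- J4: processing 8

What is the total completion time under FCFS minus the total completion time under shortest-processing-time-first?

FIFO (arrival order): J1 J2 J3 J4.
J1: 0→7
J2: 7→11
J3: 11→13
J4: 13→21
Sum = 7+11+13+21 = 52.
SPT (increasing processing time): J3 J2 J1 J4.
J3: 0→2
J2: 2→6
J1: 6→13
J4: 13→21
Sum = 2+6+13+21 = 42.
Difference = 52 − 42 = 10.

10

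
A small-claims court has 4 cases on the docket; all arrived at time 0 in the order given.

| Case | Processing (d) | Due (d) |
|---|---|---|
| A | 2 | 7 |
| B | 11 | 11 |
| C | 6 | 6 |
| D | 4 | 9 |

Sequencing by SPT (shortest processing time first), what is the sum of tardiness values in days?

SPT (increasing processing time): A D C B.
A: 0→2, due 7, tardiness 0
D: 2→6, due 9, tardiness 0
C: 6→12, due 6, tardiness 6
B: 12→23, due 11, tardiness 12
Sum = 0+0+6+12 = 18.

18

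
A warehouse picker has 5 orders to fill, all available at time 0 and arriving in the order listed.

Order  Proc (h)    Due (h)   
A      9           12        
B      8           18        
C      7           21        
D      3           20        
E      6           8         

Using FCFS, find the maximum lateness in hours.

25

FIFO (arrival order): A B C D E.
A: 0→9, due 12, lateness -3
B: 9→17, due 18, lateness -1
C: 17→24, due 21, lateness 3
D: 24→27, due 20, lateness 7
E: 27→33, due 8, lateness 25
Maximum = 25.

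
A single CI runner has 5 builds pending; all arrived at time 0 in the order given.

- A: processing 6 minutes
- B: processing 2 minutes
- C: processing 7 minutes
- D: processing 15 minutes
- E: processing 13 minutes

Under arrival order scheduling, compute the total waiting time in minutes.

FIFO (arrival order): A B C D E.
A: waits 0, runs 0→6
B: waits 6, runs 6→8
C: waits 8, runs 8→15
D: waits 15, runs 15→30
E: waits 30, runs 30→43
Sum = 0+6+8+15+30 = 59.

59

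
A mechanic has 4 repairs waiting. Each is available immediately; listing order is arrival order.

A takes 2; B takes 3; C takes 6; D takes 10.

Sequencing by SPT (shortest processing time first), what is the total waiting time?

SPT (increasing processing time): A B C D.
A: waits 0, runs 0→2
B: waits 2, runs 2→5
C: waits 5, runs 5→11
D: waits 11, runs 11→21
Sum = 0+2+5+11 = 18.

18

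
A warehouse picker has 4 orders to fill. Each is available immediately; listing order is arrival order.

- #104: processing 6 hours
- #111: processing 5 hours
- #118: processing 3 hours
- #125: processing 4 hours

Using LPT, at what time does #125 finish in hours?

LPT (decreasing processing time): #104 #111 #125 #118.
#104: 0→6
#111: 6→11
#125: 11→15

15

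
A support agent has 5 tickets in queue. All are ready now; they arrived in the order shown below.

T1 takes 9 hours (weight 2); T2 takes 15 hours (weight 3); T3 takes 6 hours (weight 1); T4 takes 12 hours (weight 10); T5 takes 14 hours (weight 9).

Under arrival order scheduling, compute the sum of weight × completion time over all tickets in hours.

FIFO (arrival order): T1 T2 T3 T4 T5.
T1: finishes 9, weight 2, w·C = 18
T2: finishes 24, weight 3, w·C = 72
T3: finishes 30, weight 1, w·C = 30
T4: finishes 42, weight 10, w·C = 420
T5: finishes 56, weight 9, w·C = 504
Sum = 18+72+30+420+504 = 1044.

1044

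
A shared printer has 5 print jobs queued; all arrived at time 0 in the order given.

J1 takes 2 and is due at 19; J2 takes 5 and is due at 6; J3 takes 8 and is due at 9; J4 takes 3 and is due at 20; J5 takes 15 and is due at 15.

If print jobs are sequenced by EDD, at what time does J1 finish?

30

EDD (increasing due date): J2 J3 J5 J1 J4.
J2: 0→5
J3: 5→13
J5: 13→28
J1: 28→30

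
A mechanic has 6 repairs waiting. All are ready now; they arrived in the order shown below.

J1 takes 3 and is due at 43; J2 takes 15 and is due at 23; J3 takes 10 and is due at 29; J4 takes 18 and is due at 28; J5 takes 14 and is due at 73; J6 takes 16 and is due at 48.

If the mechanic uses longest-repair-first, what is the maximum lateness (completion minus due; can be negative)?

44

LPT (decreasing processing time): J4 J6 J2 J5 J3 J1.
J4: 0→18, due 28, lateness -10
J6: 18→34, due 48, lateness -14
J2: 34→49, due 23, lateness 26
J5: 49→63, due 73, lateness -10
J3: 63→73, due 29, lateness 44
J1: 73→76, due 43, lateness 33
Maximum = 44.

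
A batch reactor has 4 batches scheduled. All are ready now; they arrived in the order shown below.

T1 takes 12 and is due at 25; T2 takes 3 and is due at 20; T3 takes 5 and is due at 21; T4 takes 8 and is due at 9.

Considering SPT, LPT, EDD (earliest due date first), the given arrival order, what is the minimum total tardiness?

SPT (increasing processing time): T2 T3 T4 T1.
T2: 0→3, due 20, tardiness 0
T3: 3→8, due 21, tardiness 0
T4: 8→16, due 9, tardiness 7
T1: 16→28, due 25, tardiness 3
Sum = 0+0+7+3 = 10.
LPT (decreasing processing time): T1 T4 T3 T2.
T1: 0→12, due 25, tardiness 0
T4: 12→20, due 9, tardiness 11
T3: 20→25, due 21, tardiness 4
T2: 25→28, due 20, tardiness 8
Sum = 0+11+4+8 = 23.
EDD (increasing due date): T4 T2 T3 T1.
T4: 0→8, due 9, tardiness 0
T2: 8→11, due 20, tardiness 0
T3: 11→16, due 21, tardiness 0
T1: 16→28, due 25, tardiness 3
Sum = 0+0+0+3 = 3.
FIFO (arrival order): T1 T2 T3 T4.
T1: 0→12, due 25, tardiness 0
T2: 12→15, due 20, tardiness 0
T3: 15→20, due 21, tardiness 0
T4: 20→28, due 9, tardiness 19
Sum = 0+0+0+19 = 19.
SPT 10, LPT 23, EDD 3, FIFO 19 → minimum 3.

3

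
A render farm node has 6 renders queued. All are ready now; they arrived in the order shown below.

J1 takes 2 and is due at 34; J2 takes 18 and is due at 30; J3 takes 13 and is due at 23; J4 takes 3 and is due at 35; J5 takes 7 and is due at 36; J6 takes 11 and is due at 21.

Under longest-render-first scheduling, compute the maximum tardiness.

21

LPT (decreasing processing time): J2 J3 J6 J5 J4 J1.
J2: 0→18, due 30, tardiness 0
J3: 18→31, due 23, tardiness 8
J6: 31→42, due 21, tardiness 21
J5: 42→49, due 36, tardiness 13
J4: 49→52, due 35, tardiness 17
J1: 52→54, due 34, tardiness 20
Maximum = 21.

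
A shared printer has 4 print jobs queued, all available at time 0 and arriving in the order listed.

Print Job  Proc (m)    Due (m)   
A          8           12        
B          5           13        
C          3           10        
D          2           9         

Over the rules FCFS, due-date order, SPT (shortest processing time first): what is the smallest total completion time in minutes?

FIFO (arrival order): A B C D.
A: 0→8
B: 8→13
C: 13→16
D: 16→18
Sum = 8+13+16+18 = 55.
EDD (increasing due date): D C A B.
D: 0→2
C: 2→5
A: 5→13
B: 13→18
Sum = 2+5+13+18 = 38.
SPT (increasing processing time): D C B A.
D: 0→2
C: 2→5
B: 5→10
A: 10→18
Sum = 2+5+10+18 = 35.
FIFO 55, EDD 38, SPT 35 → minimum 35.

35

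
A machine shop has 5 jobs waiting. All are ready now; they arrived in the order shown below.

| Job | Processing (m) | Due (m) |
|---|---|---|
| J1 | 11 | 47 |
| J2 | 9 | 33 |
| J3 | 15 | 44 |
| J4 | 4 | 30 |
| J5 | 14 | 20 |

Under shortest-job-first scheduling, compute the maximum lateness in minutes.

18

SPT (increasing processing time): J4 J2 J1 J5 J3.
J4: 0→4, due 30, lateness -26
J2: 4→13, due 33, lateness -20
J1: 13→24, due 47, lateness -23
J5: 24→38, due 20, lateness 18
J3: 38→53, due 44, lateness 9
Maximum = 18.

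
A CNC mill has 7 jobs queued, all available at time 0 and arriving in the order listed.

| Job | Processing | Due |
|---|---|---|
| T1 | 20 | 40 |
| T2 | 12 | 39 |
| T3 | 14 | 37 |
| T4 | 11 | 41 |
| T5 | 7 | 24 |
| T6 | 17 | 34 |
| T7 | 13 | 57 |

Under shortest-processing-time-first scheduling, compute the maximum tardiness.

54

SPT (increasing processing time): T5 T4 T2 T7 T3 T6 T1.
T5: 0→7, due 24, tardiness 0
T4: 7→18, due 41, tardiness 0
T2: 18→30, due 39, tardiness 0
T7: 30→43, due 57, tardiness 0
T3: 43→57, due 37, tardiness 20
T6: 57→74, due 34, tardiness 40
T1: 74→94, due 40, tardiness 54
Maximum = 54.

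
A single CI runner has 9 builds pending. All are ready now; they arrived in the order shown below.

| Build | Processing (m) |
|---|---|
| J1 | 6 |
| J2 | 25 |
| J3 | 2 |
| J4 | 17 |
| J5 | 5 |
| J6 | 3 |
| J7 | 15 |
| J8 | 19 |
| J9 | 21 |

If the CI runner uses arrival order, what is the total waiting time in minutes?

FIFO (arrival order): J1 J2 J3 J4 J5 J6 J7 J8 J9.
J1: waits 0, runs 0→6
J2: waits 6, runs 6→31
J3: waits 31, runs 31→33
J4: waits 33, runs 33→50
J5: waits 50, runs 50→55
J6: waits 55, runs 55→58
J7: waits 58, runs 58→73
J8: waits 73, runs 73→92
J9: waits 92, runs 92→113
Sum = 0+6+31+33+50+55+58+73+92 = 398.

398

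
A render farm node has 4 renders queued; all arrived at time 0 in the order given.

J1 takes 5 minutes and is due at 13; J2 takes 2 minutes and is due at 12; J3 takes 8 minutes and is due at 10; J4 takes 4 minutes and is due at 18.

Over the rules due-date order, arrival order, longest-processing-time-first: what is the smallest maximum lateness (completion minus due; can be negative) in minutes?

2

EDD (increasing due date): J3 J2 J1 J4.
J3: 0→8, due 10, lateness -2
J2: 8→10, due 12, lateness -2
J1: 10→15, due 13, lateness 2
J4: 15→19, due 18, lateness 1
Maximum = 2.
FIFO (arrival order): J1 J2 J3 J4.
J1: 0→5, due 13, lateness -8
J2: 5→7, due 12, lateness -5
J3: 7→15, due 10, lateness 5
J4: 15→19, due 18, lateness 1
Maximum = 5.
LPT (decreasing processing time): J3 J1 J4 J2.
J3: 0→8, due 10, lateness -2
J1: 8→13, due 13, lateness 0
J4: 13→17, due 18, lateness -1
J2: 17→19, due 12, lateness 7
Maximum = 7.
EDD 2, FIFO 5, LPT 7 → minimum 2.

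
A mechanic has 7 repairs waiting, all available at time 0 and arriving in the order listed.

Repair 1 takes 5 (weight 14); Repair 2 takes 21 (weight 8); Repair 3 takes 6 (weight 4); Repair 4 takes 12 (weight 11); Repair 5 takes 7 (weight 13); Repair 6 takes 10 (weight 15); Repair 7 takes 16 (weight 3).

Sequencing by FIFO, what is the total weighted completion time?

2699

FIFO (arrival order): Repair 1 Repair 2 Repair 3 Repair 4 Repair 5 Repair 6 Repair 7.
Repair 1: finishes 5, weight 14, w·C = 70
Repair 2: finishes 26, weight 8, w·C = 208
Repair 3: finishes 32, weight 4, w·C = 128
Repair 4: finishes 44, weight 11, w·C = 484
Repair 5: finishes 51, weight 13, w·C = 663
Repair 6: finishes 61, weight 15, w·C = 915
Repair 7: finishes 77, weight 3, w·C = 231
Sum = 70+208+128+484+663+915+231 = 2699.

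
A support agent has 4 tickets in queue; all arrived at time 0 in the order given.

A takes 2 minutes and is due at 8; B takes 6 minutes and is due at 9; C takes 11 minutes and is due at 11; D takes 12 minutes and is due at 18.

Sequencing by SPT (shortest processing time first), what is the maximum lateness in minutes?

SPT (increasing processing time): A B C D.
A: 0→2, due 8, lateness -6
B: 2→8, due 9, lateness -1
C: 8→19, due 11, lateness 8
D: 19→31, due 18, lateness 13
Maximum = 13.

13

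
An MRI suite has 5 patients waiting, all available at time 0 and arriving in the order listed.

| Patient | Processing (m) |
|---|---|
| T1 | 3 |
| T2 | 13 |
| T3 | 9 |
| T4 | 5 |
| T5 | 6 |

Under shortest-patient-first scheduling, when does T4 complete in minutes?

8

SPT (increasing processing time): T1 T4 T5 T3 T2.
T1: 0→3
T4: 3→8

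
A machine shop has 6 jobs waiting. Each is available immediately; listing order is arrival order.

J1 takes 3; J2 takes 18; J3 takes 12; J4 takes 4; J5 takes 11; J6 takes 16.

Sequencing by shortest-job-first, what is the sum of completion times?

168

SPT (increasing processing time): J1 J4 J5 J3 J6 J2.
J1: 0→3
J4: 3→7
J5: 7→18
J3: 18→30
J6: 30→46
J2: 46→64
Sum = 3+7+18+30+46+64 = 168.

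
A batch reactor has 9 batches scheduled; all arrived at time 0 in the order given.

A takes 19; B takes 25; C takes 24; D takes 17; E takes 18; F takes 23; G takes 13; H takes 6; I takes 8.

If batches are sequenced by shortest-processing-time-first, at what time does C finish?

128

SPT (increasing processing time): H I G D E A F C B.
H: 0→6
I: 6→14
G: 14→27
D: 27→44
E: 44→62
A: 62→81
F: 81→104
C: 104→128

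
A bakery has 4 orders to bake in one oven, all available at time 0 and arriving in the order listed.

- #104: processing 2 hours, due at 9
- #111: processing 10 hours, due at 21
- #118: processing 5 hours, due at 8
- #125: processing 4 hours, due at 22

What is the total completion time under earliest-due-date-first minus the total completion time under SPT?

EDD (increasing due date): #118 #104 #111 #125.
#118: 0→5
#104: 5→7
#111: 7→17
#125: 17→21
Sum = 5+7+17+21 = 50.
SPT (increasing processing time): #104 #125 #118 #111.
#104: 0→2
#125: 2→6
#118: 6→11
#111: 11→21
Sum = 2+6+11+21 = 40.
Difference = 50 − 40 = 10.

10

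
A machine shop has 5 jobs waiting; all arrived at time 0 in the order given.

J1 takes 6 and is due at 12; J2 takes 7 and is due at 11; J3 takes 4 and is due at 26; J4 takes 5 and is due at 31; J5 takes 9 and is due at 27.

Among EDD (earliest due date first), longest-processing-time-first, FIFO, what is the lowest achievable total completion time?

89

EDD (increasing due date): J2 J1 J3 J5 J4.
J2: 0→7
J1: 7→13
J3: 13→17
J5: 17→26
J4: 26→31
Sum = 7+13+17+26+31 = 94.
LPT (decreasing processing time): J5 J2 J1 J4 J3.
J5: 0→9
J2: 9→16
J1: 16→22
J4: 22→27
J3: 27→31
Sum = 9+16+22+27+31 = 105.
FIFO (arrival order): J1 J2 J3 J4 J5.
J1: 0→6
J2: 6→13
J3: 13→17
J4: 17→22
J5: 22→31
Sum = 6+13+17+22+31 = 89.
EDD 94, LPT 105, FIFO 89 → minimum 89.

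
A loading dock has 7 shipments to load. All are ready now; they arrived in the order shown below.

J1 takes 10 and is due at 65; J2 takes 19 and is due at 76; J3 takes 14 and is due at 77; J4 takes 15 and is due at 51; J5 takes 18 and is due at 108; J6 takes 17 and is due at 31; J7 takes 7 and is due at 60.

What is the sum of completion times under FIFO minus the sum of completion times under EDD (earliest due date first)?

FIFO (arrival order): J1 J2 J3 J4 J5 J6 J7.
J1: 0→10
J2: 10→29
J3: 29→43
J4: 43→58
J5: 58→76
J6: 76→93
J7: 93→100
Sum = 10+29+43+58+76+93+100 = 409.
EDD (increasing due date): J6 J4 J7 J1 J2 J3 J5.
J6: 0→17
J4: 17→32
J7: 32→39
J1: 39→49
J2: 49→68
J3: 68→82
J5: 82→100
Sum = 17+32+39+49+68+82+100 = 387.
Difference = 409 − 387 = 22.

22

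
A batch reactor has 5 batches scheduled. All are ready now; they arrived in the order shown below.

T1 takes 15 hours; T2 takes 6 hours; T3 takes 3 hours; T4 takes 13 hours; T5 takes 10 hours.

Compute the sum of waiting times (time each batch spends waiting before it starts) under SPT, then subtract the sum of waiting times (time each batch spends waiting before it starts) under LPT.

-62

SPT (increasing processing time): T3 T2 T5 T4 T1.
T3: waits 0, runs 0→3
T2: waits 3, runs 3→9
T5: waits 9, runs 9→19
T4: waits 19, runs 19→32
T1: waits 32, runs 32→47
Sum = 0+3+9+19+32 = 63.
LPT (decreasing processing time): T1 T4 T5 T2 T3.
T1: waits 0, runs 0→15
T4: waits 15, runs 15→28
T5: waits 28, runs 28→38
T2: waits 38, runs 38→44
T3: waits 44, runs 44→47
Sum = 0+15+28+38+44 = 125.
Difference = 63 − 125 = -62.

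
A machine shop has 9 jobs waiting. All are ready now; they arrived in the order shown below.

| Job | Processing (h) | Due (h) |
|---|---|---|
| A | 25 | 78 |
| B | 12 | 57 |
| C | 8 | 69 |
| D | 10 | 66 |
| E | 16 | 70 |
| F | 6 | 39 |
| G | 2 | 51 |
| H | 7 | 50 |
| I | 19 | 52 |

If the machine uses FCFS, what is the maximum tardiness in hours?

53

FIFO (arrival order): A B C D E F G H I.
A: 0→25, due 78, tardiness 0
B: 25→37, due 57, tardiness 0
C: 37→45, due 69, tardiness 0
D: 45→55, due 66, tardiness 0
E: 55→71, due 70, tardiness 1
F: 71→77, due 39, tardiness 38
G: 77→79, due 51, tardiness 28
H: 79→86, due 50, tardiness 36
I: 86→105, due 52, tardiness 53
Maximum = 53.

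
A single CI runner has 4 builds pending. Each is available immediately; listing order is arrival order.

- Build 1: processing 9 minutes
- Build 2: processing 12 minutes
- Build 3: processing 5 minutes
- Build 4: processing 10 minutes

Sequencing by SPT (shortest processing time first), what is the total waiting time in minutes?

SPT (increasing processing time): Build 3 Build 1 Build 4 Build 2.
Build 3: waits 0, runs 0→5
Build 1: waits 5, runs 5→14
Build 4: waits 14, runs 14→24
Build 2: waits 24, runs 24→36
Sum = 0+5+14+24 = 43.

43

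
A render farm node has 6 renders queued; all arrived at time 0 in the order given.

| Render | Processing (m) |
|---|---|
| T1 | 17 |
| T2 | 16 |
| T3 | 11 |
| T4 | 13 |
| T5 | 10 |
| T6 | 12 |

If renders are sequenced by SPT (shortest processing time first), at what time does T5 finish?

10

SPT (increasing processing time): T5 T3 T6 T4 T2 T1.
T5: 0→10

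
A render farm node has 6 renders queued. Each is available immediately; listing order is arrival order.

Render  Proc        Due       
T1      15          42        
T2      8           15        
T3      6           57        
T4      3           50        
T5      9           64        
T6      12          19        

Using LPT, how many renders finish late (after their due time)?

3

LPT (decreasing processing time): T1 T6 T5 T2 T3 T4.
T1: 0→15, due 42, tardiness 0
T6: 15→27, due 19, tardiness 8
T5: 27→36, due 64, tardiness 0
T2: 36→44, due 15, tardiness 29
T3: 44→50, due 57, tardiness 0
T4: 50→53, due 50, tardiness 3
Late renders: 3.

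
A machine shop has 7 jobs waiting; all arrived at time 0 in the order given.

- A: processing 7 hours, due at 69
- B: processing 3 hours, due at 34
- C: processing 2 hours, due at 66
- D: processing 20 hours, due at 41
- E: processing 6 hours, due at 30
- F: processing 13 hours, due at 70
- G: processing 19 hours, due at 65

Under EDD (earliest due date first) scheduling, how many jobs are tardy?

0

EDD (increasing due date): E B D G C A F.
E: 0→6, due 30, tardiness 0
B: 6→9, due 34, tardiness 0
D: 9→29, due 41, tardiness 0
G: 29→48, due 65, tardiness 0
C: 48→50, due 66, tardiness 0
A: 50→57, due 69, tardiness 0
F: 57→70, due 70, tardiness 0
Late jobs: 0.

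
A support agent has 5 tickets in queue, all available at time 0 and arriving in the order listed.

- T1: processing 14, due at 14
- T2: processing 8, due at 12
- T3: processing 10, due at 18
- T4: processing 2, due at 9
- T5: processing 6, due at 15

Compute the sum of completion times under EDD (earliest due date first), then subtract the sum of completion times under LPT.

EDD (increasing due date): T4 T2 T1 T5 T3.
T4: 0→2
T2: 2→10
T1: 10→24
T5: 24→30
T3: 30→40
Sum = 2+10+24+30+40 = 106.
LPT (decreasing processing time): T1 T3 T2 T5 T4.
T1: 0→14
T3: 14→24
T2: 24→32
T5: 32→38
T4: 38→40
Sum = 14+24+32+38+40 = 148.
Difference = 106 − 148 = -42.

-42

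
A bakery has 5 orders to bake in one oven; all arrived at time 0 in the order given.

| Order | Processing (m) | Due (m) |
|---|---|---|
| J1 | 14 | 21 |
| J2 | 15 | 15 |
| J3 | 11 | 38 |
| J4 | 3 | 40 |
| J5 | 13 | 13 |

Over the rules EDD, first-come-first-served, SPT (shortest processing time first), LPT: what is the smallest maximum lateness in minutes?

EDD (increasing due date): J5 J2 J1 J3 J4.
J5: 0→13, due 13, lateness 0
J2: 13→28, due 15, lateness 13
J1: 28→42, due 21, lateness 21
J3: 42→53, due 38, lateness 15
J4: 53→56, due 40, lateness 16
Maximum = 21.
FIFO (arrival order): J1 J2 J3 J4 J5.
J1: 0→14, due 21, lateness -7
J2: 14→29, due 15, lateness 14
J3: 29→40, due 38, lateness 2
J4: 40→43, due 40, lateness 3
J5: 43→56, due 13, lateness 43
Maximum = 43.
SPT (increasing processing time): J4 J3 J5 J1 J2.
J4: 0→3, due 40, lateness -37
J3: 3→14, due 38, lateness -24
J5: 14→27, due 13, lateness 14
J1: 27→41, due 21, lateness 20
J2: 41→56, due 15, lateness 41
Maximum = 41.
LPT (decreasing processing time): J2 J1 J5 J3 J4.
J2: 0→15, due 15, lateness 0
J1: 15→29, due 21, lateness 8
J5: 29→42, due 13, lateness 29
J3: 42→53, due 38, lateness 15
J4: 53→56, due 40, lateness 16
Maximum = 29.
EDD 21, FIFO 43, SPT 41, LPT 29 → minimum 21.

21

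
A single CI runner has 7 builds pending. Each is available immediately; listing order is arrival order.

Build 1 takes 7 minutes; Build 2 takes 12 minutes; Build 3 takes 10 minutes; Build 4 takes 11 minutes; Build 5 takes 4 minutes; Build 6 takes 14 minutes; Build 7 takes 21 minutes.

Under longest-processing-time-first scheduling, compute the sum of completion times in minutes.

LPT (decreasing processing time): Build 7 Build 6 Build 2 Build 4 Build 3 Build 1 Build 5.
Build 7: 0→21
Build 6: 21→35
Build 2: 35→47
Build 4: 47→58
Build 3: 58→68
Build 1: 68→75
Build 5: 75→79
Sum = 21+35+47+58+68+75+79 = 383.

383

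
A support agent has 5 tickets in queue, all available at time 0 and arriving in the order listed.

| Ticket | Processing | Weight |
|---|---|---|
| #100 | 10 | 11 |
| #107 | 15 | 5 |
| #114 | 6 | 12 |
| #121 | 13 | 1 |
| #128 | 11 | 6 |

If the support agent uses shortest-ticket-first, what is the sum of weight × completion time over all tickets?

SPT (increasing processing time): #114 #100 #128 #121 #107.
#114: finishes 6, weight 12, w·C = 72
#100: finishes 16, weight 11, w·C = 176
#128: finishes 27, weight 6, w·C = 162
#121: finishes 40, weight 1, w·C = 40
#107: finishes 55, weight 5, w·C = 275
Sum = 72+176+162+40+275 = 725.

725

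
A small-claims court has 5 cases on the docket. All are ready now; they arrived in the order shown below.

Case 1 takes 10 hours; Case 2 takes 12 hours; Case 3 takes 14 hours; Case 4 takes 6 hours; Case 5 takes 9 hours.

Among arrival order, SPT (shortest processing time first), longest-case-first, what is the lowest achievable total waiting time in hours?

FIFO (arrival order): Case 1 Case 2 Case 3 Case 4 Case 5.
Case 1: waits 0, runs 0→10
Case 2: waits 10, runs 10→22
Case 3: waits 22, runs 22→36
Case 4: waits 36, runs 36→42
Case 5: waits 42, runs 42→51
Sum = 0+10+22+36+42 = 110.
SPT (increasing processing time): Case 4 Case 5 Case 1 Case 2 Case 3.
Case 4: waits 0, runs 0→6
Case 5: waits 6, runs 6→15
Case 1: waits 15, runs 15→25
Case 2: waits 25, runs 25→37
Case 3: waits 37, runs 37→51
Sum = 0+6+15+25+37 = 83.
LPT (decreasing processing time): Case 3 Case 2 Case 1 Case 5 Case 4.
Case 3: waits 0, runs 0→14
Case 2: waits 14, runs 14→26
Case 1: waits 26, runs 26→36
Case 5: waits 36, runs 36→45
Case 4: waits 45, runs 45→51
Sum = 0+14+26+36+45 = 121.
FIFO 110, SPT 83, LPT 121 → minimum 83.

83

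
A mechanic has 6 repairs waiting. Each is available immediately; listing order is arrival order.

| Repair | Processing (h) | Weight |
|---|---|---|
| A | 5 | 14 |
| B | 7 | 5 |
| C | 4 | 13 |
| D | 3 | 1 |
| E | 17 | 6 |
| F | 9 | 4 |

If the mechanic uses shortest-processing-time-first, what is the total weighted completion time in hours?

739

SPT (increasing processing time): D C A B F E.
D: finishes 3, weight 1, w·C = 3
C: finishes 7, weight 13, w·C = 91
A: finishes 12, weight 14, w·C = 168
B: finishes 19, weight 5, w·C = 95
F: finishes 28, weight 4, w·C = 112
E: finishes 45, weight 6, w·C = 270
Sum = 3+91+168+95+112+270 = 739.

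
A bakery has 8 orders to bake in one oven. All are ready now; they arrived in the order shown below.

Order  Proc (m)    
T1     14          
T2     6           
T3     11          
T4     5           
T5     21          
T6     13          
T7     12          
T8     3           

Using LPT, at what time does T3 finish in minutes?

LPT (decreasing processing time): T5 T1 T6 T7 T3 T2 T4 T8.
T5: 0→21
T1: 21→35
T6: 35→48
T7: 48→60
T3: 60→71

71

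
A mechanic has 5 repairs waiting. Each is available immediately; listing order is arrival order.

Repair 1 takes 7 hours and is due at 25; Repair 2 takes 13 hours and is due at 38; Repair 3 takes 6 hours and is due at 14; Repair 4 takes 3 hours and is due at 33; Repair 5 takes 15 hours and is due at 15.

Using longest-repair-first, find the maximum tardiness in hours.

LPT (decreasing processing time): Repair 5 Repair 2 Repair 1 Repair 3 Repair 4.
Repair 5: 0→15, due 15, tardiness 0
Repair 2: 15→28, due 38, tardiness 0
Repair 1: 28→35, due 25, tardiness 10
Repair 3: 35→41, due 14, tardiness 27
Repair 4: 41→44, due 33, tardiness 11
Maximum = 27.

27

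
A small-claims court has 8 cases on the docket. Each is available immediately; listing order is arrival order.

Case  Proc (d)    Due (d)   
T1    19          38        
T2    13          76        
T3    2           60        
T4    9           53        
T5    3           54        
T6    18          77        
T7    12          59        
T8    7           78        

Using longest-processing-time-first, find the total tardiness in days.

71

LPT (decreasing processing time): T1 T6 T2 T7 T4 T8 T5 T3.
T1: 0→19, due 38, tardiness 0
T6: 19→37, due 77, tardiness 0
T2: 37→50, due 76, tardiness 0
T7: 50→62, due 59, tardiness 3
T4: 62→71, due 53, tardiness 18
T8: 71→78, due 78, tardiness 0
T5: 78→81, due 54, tardiness 27
T3: 81→83, due 60, tardiness 23
Sum = 0+0+0+3+18+0+27+23 = 71.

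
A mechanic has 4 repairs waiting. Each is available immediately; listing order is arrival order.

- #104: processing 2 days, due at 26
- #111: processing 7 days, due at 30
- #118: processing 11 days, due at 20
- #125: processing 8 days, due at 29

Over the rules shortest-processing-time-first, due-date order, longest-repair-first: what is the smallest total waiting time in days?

SPT (increasing processing time): #104 #111 #125 #118.
#104: waits 0, runs 0→2
#111: waits 2, runs 2→9
#125: waits 9, runs 9→17
#118: waits 17, runs 17→28
Sum = 0+2+9+17 = 28.
EDD (increasing due date): #118 #104 #125 #111.
#118: waits 0, runs 0→11
#104: waits 11, runs 11→13
#125: waits 13, runs 13→21
#111: waits 21, runs 21→28
Sum = 0+11+13+21 = 45.
LPT (decreasing processing time): #118 #125 #111 #104.
#118: waits 0, runs 0→11
#125: waits 11, runs 11→19
#111: waits 19, runs 19→26
#104: waits 26, runs 26→28
Sum = 0+11+19+26 = 56.
SPT 28, EDD 45, LPT 56 → minimum 28.

28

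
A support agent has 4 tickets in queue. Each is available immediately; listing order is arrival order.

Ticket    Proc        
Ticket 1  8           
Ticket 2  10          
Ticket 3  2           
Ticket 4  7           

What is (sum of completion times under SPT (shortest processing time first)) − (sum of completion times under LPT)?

SPT (increasing processing time): Ticket 3 Ticket 4 Ticket 1 Ticket 2.
Ticket 3: 0→2
Ticket 4: 2→9
Ticket 1: 9→17
Ticket 2: 17→27
Sum = 2+9+17+27 = 55.
LPT (decreasing processing time): Ticket 2 Ticket 1 Ticket 4 Ticket 3.
Ticket 2: 0→10
Ticket 1: 10→18
Ticket 4: 18→25
Ticket 3: 25→27
Sum = 10+18+25+27 = 80.
Difference = 55 − 80 = -25.

-25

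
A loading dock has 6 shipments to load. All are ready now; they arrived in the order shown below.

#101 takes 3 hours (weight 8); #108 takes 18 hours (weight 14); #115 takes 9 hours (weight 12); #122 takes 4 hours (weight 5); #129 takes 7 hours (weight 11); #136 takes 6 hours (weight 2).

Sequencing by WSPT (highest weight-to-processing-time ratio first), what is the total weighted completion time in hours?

1145

WSPT (decreasing weight/processing-time ratio): #101 #129 #115 #122 #108 #136.
#101: finishes 3, weight 8, w·C = 24
#129: finishes 10, weight 11, w·C = 110
#115: finishes 19, weight 12, w·C = 228
#122: finishes 23, weight 5, w·C = 115
#108: finishes 41, weight 14, w·C = 574
#136: finishes 47, weight 2, w·C = 94
Sum = 24+110+228+115+574+94 = 1145.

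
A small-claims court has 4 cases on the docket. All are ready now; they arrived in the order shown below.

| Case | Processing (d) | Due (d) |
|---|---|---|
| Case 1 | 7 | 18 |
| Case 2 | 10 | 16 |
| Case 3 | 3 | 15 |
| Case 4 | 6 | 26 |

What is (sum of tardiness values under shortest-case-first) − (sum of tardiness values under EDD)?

SPT (increasing processing time): Case 3 Case 4 Case 1 Case 2.
Case 3: 0→3, due 15, tardiness 0
Case 4: 3→9, due 26, tardiness 0
Case 1: 9→16, due 18, tardiness 0
Case 2: 16→26, due 16, tardiness 10
Sum = 0+0+0+10 = 10.
EDD (increasing due date): Case 3 Case 2 Case 1 Case 4.
Case 3: 0→3, due 15, tardiness 0
Case 2: 3→13, due 16, tardiness 0
Case 1: 13→20, due 18, tardiness 2
Case 4: 20→26, due 26, tardiness 0
Sum = 0+0+2+0 = 2.
Difference = 10 − 2 = 8.

8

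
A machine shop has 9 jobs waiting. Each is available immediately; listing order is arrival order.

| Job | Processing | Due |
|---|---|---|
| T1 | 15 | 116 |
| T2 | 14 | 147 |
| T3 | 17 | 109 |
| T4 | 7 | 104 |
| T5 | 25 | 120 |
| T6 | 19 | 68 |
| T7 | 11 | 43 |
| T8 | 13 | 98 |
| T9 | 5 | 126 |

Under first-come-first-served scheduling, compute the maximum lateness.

FIFO (arrival order): T1 T2 T3 T4 T5 T6 T7 T8 T9.
T1: 0→15, due 116, lateness -101
T2: 15→29, due 147, lateness -118
T3: 29→46, due 109, lateness -63
T4: 46→53, due 104, lateness -51
T5: 53→78, due 120, lateness -42
T6: 78→97, due 68, lateness 29
T7: 97→108, due 43, lateness 65
T8: 108→121, due 98, lateness 23
T9: 121→126, due 126, lateness 0
Maximum = 65.

65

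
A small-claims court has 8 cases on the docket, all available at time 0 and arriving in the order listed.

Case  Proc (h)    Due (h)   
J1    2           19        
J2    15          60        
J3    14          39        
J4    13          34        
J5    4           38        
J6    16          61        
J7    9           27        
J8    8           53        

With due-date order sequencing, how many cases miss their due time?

EDD (increasing due date): J1 J7 J4 J5 J3 J8 J2 J6.
J1: 0→2, due 19, tardiness 0
J7: 2→11, due 27, tardiness 0
J4: 11→24, due 34, tardiness 0
J5: 24→28, due 38, tardiness 0
J3: 28→42, due 39, tardiness 3
J8: 42→50, due 53, tardiness 0
J2: 50→65, due 60, tardiness 5
J6: 65→81, due 61, tardiness 20
Late cases: 3.

3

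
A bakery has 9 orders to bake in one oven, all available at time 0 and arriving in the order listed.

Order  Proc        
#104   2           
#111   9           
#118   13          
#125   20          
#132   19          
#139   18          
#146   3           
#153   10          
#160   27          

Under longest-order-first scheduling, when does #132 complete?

LPT (decreasing processing time): #160 #125 #132 #139 #118 #153 #111 #146 #104.
#160: 0→27
#125: 27→47
#132: 47→66

66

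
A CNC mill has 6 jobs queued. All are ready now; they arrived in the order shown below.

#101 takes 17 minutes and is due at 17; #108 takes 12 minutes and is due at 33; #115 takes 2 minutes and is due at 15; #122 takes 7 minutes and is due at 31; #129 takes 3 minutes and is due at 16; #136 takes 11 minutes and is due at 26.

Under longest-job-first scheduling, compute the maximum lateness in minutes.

LPT (decreasing processing time): #101 #108 #136 #122 #129 #115.
#101: 0→17, due 17, lateness 0
#108: 17→29, due 33, lateness -4
#136: 29→40, due 26, lateness 14
#122: 40→47, due 31, lateness 16
#129: 47→50, due 16, lateness 34
#115: 50→52, due 15, lateness 37
Maximum = 37.

37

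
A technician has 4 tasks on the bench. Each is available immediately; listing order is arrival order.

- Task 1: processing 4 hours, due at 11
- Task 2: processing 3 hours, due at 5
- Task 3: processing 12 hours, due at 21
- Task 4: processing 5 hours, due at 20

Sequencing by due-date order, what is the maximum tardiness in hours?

EDD (increasing due date): Task 2 Task 1 Task 4 Task 3.
Task 2: 0→3, due 5, tardiness 0
Task 1: 3→7, due 11, tardiness 0
Task 4: 7→12, due 20, tardiness 0
Task 3: 12→24, due 21, tardiness 3
Maximum = 3.

3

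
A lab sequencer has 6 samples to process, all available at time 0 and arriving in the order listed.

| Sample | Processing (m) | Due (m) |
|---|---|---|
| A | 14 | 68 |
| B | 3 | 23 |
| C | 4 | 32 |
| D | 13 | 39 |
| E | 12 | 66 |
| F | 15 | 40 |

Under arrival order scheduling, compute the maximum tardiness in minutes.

FIFO (arrival order): A B C D E F.
A: 0→14, due 68, tardiness 0
B: 14→17, due 23, tardiness 0
C: 17→21, due 32, tardiness 0
D: 21→34, due 39, tardiness 0
E: 34→46, due 66, tardiness 0
F: 46→61, due 40, tardiness 21
Maximum = 21.

21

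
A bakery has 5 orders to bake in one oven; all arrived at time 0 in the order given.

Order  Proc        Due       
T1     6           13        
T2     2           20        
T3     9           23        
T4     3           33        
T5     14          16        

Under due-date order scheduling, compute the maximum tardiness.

8

EDD (increasing due date): T1 T5 T2 T3 T4.
T1: 0→6, due 13, tardiness 0
T5: 6→20, due 16, tardiness 4
T2: 20→22, due 20, tardiness 2
T3: 22→31, due 23, tardiness 8
T4: 31→34, due 33, tardiness 1
Maximum = 8.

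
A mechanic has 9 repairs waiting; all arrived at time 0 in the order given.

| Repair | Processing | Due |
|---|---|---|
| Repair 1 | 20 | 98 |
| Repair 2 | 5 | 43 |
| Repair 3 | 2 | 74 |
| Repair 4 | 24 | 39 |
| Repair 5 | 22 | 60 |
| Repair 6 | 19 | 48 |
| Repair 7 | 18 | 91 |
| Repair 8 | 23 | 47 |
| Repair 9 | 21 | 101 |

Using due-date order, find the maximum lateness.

EDD (increasing due date): Repair 4 Repair 2 Repair 8 Repair 6 Repair 5 Repair 3 Repair 7 Repair 1 Repair 9.
Repair 4: 0→24, due 39, lateness -15
Repair 2: 24→29, due 43, lateness -14
Repair 8: 29→52, due 47, lateness 5
Repair 6: 52→71, due 48, lateness 23
Repair 5: 71→93, due 60, lateness 33
Repair 3: 93→95, due 74, lateness 21
Repair 7: 95→113, due 91, lateness 22
Repair 1: 113→133, due 98, lateness 35
Repair 9: 133→154, due 101, lateness 53
Maximum = 53.

53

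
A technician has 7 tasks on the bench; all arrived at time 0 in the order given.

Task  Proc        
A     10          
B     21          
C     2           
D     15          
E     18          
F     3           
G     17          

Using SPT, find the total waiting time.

SPT (increasing processing time): C F A D G E B.
C: waits 0, runs 0→2
F: waits 2, runs 2→5
A: waits 5, runs 5→15
D: waits 15, runs 15→30
G: waits 30, runs 30→47
E: waits 47, runs 47→65
B: waits 65, runs 65→86
Sum = 0+2+5+15+30+47+65 = 164.

164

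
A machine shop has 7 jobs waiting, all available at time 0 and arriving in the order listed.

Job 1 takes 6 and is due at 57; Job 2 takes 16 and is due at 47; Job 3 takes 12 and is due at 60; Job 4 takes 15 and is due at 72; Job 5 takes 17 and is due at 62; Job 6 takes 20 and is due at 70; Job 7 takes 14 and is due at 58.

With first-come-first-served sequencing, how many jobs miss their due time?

3

FIFO (arrival order): Job 1 Job 2 Job 3 Job 4 Job 5 Job 6 Job 7.
Job 1: 0→6, due 57, tardiness 0
Job 2: 6→22, due 47, tardiness 0
Job 3: 22→34, due 60, tardiness 0
Job 4: 34→49, due 72, tardiness 0
Job 5: 49→66, due 62, tardiness 4
Job 6: 66→86, due 70, tardiness 16
Job 7: 86→100, due 58, tardiness 42
Late jobs: 3.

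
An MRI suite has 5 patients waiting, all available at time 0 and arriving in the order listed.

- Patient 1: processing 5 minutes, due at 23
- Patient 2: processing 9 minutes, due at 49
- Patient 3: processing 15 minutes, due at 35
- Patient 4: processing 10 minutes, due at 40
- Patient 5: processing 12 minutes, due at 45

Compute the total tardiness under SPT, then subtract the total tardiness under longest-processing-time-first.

-12

SPT (increasing processing time): Patient 1 Patient 2 Patient 4 Patient 5 Patient 3.
Patient 1: 0→5, due 23, tardiness 0
Patient 2: 5→14, due 49, tardiness 0
Patient 4: 14→24, due 40, tardiness 0
Patient 5: 24→36, due 45, tardiness 0
Patient 3: 36→51, due 35, tardiness 16
Sum = 0+0+0+0+16 = 16.
LPT (decreasing processing time): Patient 3 Patient 5 Patient 4 Patient 2 Patient 1.
Patient 3: 0→15, due 35, tardiness 0
Patient 5: 15→27, due 45, tardiness 0
Patient 4: 27→37, due 40, tardiness 0
Patient 2: 37→46, due 49, tardiness 0
Patient 1: 46→51, due 23, tardiness 28
Sum = 0+0+0+0+28 = 28.
Difference = 16 − 28 = -12.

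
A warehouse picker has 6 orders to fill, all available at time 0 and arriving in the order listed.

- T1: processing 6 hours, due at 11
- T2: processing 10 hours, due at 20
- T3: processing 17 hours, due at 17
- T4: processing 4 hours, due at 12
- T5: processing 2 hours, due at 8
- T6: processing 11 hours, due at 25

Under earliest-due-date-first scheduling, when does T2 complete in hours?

EDD (increasing due date): T5 T1 T4 T3 T2 T6.
T5: 0→2
T1: 2→8
T4: 8→12
T3: 12→29
T2: 29→39

39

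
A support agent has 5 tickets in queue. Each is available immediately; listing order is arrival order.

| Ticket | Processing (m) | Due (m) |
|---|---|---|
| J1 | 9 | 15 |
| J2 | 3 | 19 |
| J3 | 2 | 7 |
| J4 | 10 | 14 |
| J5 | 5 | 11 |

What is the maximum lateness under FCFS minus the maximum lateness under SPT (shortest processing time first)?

FIFO (arrival order): J1 J2 J3 J4 J5.
J1: 0→9, due 15, lateness -6
J2: 9→12, due 19, lateness -7
J3: 12→14, due 7, lateness 7
J4: 14→24, due 14, lateness 10
J5: 24→29, due 11, lateness 18
Maximum = 18.
SPT (increasing processing time): J3 J2 J5 J1 J4.
J3: 0→2, due 7, lateness -5
J2: 2→5, due 19, lateness -14
J5: 5→10, due 11, lateness -1
J1: 10→19, due 15, lateness 4
J4: 19→29, due 14, lateness 15
Maximum = 15.
Difference = 18 − 15 = 3.

3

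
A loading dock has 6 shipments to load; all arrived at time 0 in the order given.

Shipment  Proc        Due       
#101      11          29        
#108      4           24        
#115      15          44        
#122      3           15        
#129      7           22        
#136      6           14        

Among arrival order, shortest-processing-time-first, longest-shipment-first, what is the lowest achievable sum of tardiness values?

4

FIFO (arrival order): #101 #108 #115 #122 #129 #136.
#101: 0→11, due 29, tardiness 0
#108: 11→15, due 24, tardiness 0
#115: 15→30, due 44, tardiness 0
#122: 30→33, due 15, tardiness 18
#129: 33→40, due 22, tardiness 18
#136: 40→46, due 14, tardiness 32
Sum = 0+0+0+18+18+32 = 68.
SPT (increasing processing time): #122 #108 #136 #129 #101 #115.
#122: 0→3, due 15, tardiness 0
#108: 3→7, due 24, tardiness 0
#136: 7→13, due 14, tardiness 0
#129: 13→20, due 22, tardiness 0
#101: 20→31, due 29, tardiness 2
#115: 31→46, due 44, tardiness 2
Sum = 0+0+0+0+2+2 = 4.
LPT (decreasing processing time): #115 #101 #129 #136 #108 #122.
#115: 0→15, due 44, tardiness 0
#101: 15→26, due 29, tardiness 0
#129: 26→33, due 22, tardiness 11
#136: 33→39, due 14, tardiness 25
#108: 39→43, due 24, tardiness 19
#122: 43→46, due 15, tardiness 31
Sum = 0+0+11+25+19+31 = 86.
FIFO 68, SPT 4, LPT 86 → minimum 4.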